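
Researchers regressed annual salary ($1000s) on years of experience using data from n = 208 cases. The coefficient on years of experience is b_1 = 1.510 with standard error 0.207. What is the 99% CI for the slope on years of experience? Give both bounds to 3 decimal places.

(0.972, 2.048)

df = n − 2 = 208 − 2 = 206.
t* = t_{0.005, 206} = 2.599906.
Margin = t* × SE = 2.599906 × 0.207 = 0.53818.
CI: 1.510 ± 0.53818 → (0.972, 2.048).
With 99% confidence, each one-unit increase in years of experience is associated with a change of between 0.972 and 2.048 $1000s in annual salary.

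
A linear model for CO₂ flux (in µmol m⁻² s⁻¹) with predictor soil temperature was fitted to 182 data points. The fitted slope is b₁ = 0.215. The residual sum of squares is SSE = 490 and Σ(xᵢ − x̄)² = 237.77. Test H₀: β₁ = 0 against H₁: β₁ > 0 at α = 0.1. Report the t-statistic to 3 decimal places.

MSE = SSE/(n − 2) = 490/180 = 2.72222.
SE(b₁) = √(MSE/Sₓₓ) = √(2.72222/237.77) = 0.107.
t = 0.215 / 0.107 = 2.009.
df = n − 2 = 180.
One-sided p ≈ 0.0230, which is < 0.1, so reject H₀.
There is evidence that the true slope on soil temperature is positive.

t = 2.009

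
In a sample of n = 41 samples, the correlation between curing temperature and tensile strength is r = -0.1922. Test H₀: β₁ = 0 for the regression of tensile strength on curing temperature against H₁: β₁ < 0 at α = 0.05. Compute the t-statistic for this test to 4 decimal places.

t = -1.2231

t = r·√(n − 2)/√(1 − r²) = -0.1922·√39/√0.963059 = -1.2231.
df = n − 2 = 39.
One-sided p ≈ 0.1143, which is ≥ 0.05, so fail to reject H₀.
The data do not give significant evidence of a linear association between curing temperature and tensile strength.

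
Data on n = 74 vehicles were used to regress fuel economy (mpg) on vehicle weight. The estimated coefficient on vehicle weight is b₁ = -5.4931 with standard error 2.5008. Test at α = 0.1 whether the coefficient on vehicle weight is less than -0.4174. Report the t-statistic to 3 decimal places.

H₀: β₁ = -0.4174 vs H₁: β₁ < -0.4174.
t = (b₁ − β₁⁰)/SE = (-5.4931 − (-0.4174)) / 2.5008 = -2.030.
df = n − 2 = 74 − 2 = 72.
One-sided p ≈ 0.0230, which is < 0.1, so reject H₀.
There is evidence that the true slope on vehicle weight is below -0.4174 mpg per unit.

t = -2.030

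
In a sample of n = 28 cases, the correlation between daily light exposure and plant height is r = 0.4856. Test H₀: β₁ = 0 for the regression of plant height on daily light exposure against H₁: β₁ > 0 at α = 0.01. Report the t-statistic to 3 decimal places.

t = 2.832

t = r·√(n − 2)/√(1 − r²) = 0.4856·√26/√0.764193 = 2.832.
df = n − 2 = 26.
One-sided p ≈ 0.0044, which is < 0.01, so reject H₀.
There is evidence of a linear association between daily light exposure and plant height.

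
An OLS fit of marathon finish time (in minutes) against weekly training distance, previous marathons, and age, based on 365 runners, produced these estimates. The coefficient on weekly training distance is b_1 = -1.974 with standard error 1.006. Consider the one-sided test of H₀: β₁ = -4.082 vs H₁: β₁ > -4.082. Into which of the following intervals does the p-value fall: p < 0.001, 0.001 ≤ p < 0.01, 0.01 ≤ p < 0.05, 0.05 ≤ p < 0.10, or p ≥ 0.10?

0.01 ≤ p < 0.05

t = (-1.974 − (-4.082)) / 1.006 = 2.095.
df = n − k − 1 = 365 − 3 − 1 = 361.
One-sided p = P(T_{361} > t) ≈ 0.0184.
So 0.01 ≤ p < 0.05.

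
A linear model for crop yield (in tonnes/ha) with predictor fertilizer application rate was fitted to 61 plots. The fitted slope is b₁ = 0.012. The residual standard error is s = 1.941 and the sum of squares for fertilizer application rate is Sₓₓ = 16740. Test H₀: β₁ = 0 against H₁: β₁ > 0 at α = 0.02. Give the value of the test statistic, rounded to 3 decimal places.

SE(b₁) = s/√Sₓₓ = 1.941/√16740 = 0.015002.
t = 0.012 / 0.015002 = 0.800.
df = n − 2 = 59.
One-sided p ≈ 0.2135, which is ≥ 0.02, so fail to reject H₀.
The data do not give significant evidence that the true slope on fertilizer application rate is positive.

t = 0.800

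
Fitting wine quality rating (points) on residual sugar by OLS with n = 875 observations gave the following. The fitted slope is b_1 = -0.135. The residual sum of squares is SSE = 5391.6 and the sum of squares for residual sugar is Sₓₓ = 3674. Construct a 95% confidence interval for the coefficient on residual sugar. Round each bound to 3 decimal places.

MSE = SSE/(n − 2) = 5391.6/873 = 6.17595.
SE(b_1) = √(MSE/Sₓₓ) = √(6.17595/3674) = 0.0409998.
df = n − 2 = 873.
t* = t_{0.025, 873} = 1.962685.
Margin = t* × SE = 1.962685 × 0.0409998 = 0.08047.
CI: -0.135 ± 0.08047 → (-0.215, -0.055).
With 95% confidence, each one-unit increase in residual sugar is associated with a change of between -0.215 and -0.055 points in wine quality rating.

(-0.215, -0.055)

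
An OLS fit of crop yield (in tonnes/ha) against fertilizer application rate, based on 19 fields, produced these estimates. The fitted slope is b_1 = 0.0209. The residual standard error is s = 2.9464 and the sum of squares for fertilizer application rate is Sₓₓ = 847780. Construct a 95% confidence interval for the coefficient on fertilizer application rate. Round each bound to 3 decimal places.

(0.014, 0.028)

SE(b_1) = s/√Sₓₓ = 2.9464/√847780 = 0.0032.
df = n − 2 = 17.
t* = t_{0.025, 17} = 2.109816.
Margin = t* × SE = 2.109816 × 0.0032 = 0.00675.
CI: 0.0209 ± 0.00675 → (0.014, 0.028).
With 95% confidence, each one-unit increase in fertilizer application rate is associated with a change of between 0.014 and 0.028 tonnes/ha in crop yield.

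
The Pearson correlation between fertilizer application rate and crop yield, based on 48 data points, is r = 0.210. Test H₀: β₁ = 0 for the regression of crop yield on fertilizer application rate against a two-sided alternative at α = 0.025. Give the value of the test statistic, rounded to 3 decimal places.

t = r·√(n − 2)/√(1 − r²) = 0.210·√46/√0.9559 = 1.457.
df = n − 2 = 46.
Two-sided p ≈ 0.1520, which is ≥ 0.025, so fail to reject H₀.
The data do not give significant evidence of a linear association between fertilizer application rate and crop yield.

t = 1.457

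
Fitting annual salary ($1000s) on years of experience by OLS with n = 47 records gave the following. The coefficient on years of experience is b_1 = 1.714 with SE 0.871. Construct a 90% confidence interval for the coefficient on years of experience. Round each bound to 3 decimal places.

df = n − 2 = 47 − 2 = 45.
t* = t_{0.05, 45} = 1.679427.
Margin = t* × SE = 1.679427 × 0.871 = 1.46278.
CI: 1.714 ± 1.46278 → (0.251, 3.177).
With 90% confidence, each one-unit increase in years of experience is associated with a change of between 0.251 and 3.177 $1000s in annual salary.

(0.251, 3.177)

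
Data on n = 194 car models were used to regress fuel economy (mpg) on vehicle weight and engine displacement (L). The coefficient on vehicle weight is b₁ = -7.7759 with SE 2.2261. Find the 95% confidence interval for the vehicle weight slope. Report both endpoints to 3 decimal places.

df = n − k − 1 = 194 − 2 − 1 = 191.
t* = t_{0.025, 191} = 1.972462.
Margin = t* × SE = 1.972462 × 2.2261 = 4.39090.
CI: -7.7759 ± 4.39090 → (-12.167, -3.385).
With 95% confidence, each one-unit increase in vehicle weight is associated with a change of between -12.167 and -3.385 mpg in fuel economy, holding the other predictors fixed.

(-12.167, -3.385)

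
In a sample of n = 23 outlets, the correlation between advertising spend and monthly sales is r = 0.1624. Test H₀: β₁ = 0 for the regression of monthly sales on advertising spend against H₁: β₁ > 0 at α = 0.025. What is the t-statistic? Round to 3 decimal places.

t = r·√(n − 2)/√(1 − r²) = 0.1624·√21/√0.973626 = 0.754.
df = n − 2 = 21.
One-sided p ≈ 0.2295, which is ≥ 0.025, so fail to reject H₀.
The data do not give significant evidence of a linear association between advertising spend and monthly sales.

t = 0.754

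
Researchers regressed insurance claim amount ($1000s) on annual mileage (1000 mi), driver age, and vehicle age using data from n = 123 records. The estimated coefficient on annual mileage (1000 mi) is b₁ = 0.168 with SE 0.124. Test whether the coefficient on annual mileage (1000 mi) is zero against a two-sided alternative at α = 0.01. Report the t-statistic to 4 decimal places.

H₀: β₁ = 0 vs H₁: β₁ ≠ 0.
t = (b₁ − β₁⁰)/SE = 0.168 / 0.124 = 1.3548.
df = n − k − 1 = 123 − 3 − 1 = 119.
Two-sided p ≈ 0.1780, which is ≥ 0.01, so fail to reject H₀.
The data do not give significant evidence of an association between annual mileage (1000 mi) and insurance claim amount, after adjusting for the other predictors.

t = 1.3548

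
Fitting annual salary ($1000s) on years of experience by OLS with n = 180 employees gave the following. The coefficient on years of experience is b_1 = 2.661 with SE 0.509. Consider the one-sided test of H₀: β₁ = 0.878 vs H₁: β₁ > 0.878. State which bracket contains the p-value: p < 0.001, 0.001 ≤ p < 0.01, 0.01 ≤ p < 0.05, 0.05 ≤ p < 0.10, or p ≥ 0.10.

p < 0.001

t = (2.661 − 0.878) / 0.509 = 3.503.
df = n − 2 = 180 − 2 = 178.
One-sided p = P(T_{178} > t) ≈ 0.0003.
So p < 0.001.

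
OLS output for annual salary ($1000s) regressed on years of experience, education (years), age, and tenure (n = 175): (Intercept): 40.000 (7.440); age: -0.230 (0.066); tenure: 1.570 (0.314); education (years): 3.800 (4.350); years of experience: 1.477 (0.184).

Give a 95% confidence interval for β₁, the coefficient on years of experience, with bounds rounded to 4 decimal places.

Read off: b = 1.477, SE = 0.184 for years of experience.
df = n − k − 1 = 175 − 4 − 1 = 170.
t* = t_{0.025, 170} = 1.974017.
Margin = t* × SE = 1.974017 × 0.184 = 0.363219.
CI: 1.477 ± 0.363219 → (1.1138, 1.8402).

(1.1138, 1.8402)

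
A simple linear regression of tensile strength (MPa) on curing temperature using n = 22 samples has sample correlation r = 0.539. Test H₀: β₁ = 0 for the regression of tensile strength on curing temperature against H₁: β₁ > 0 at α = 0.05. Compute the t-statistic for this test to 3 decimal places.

t = r·√(n − 2)/√(1 − r²) = 0.539·√20/√0.709479 = 2.862.
df = n − 2 = 20.
One-sided p ≈ 0.0048, which is < 0.05, so reject H₀.
There is evidence of a linear association between curing temperature and tensile strength.

t = 2.862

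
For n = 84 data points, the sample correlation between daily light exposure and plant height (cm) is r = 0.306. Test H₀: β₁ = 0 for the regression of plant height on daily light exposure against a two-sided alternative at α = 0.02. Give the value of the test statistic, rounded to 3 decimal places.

t = 2.911

t = r·√(n − 2)/√(1 − r²) = 0.306·√82/√0.906364 = 2.911.
df = n − 2 = 82.
Two-sided p ≈ 0.0046, which is < 0.02, so reject H₀.
There is evidence of a linear association between daily light exposure and plant height.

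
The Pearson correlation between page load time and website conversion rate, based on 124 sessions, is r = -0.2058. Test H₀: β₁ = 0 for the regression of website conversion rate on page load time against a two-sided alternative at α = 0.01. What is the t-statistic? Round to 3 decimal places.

t = r·√(n − 2)/√(1 − r²) = -0.2058·√122/√0.957646 = -2.323.
df = n − 2 = 122.
Two-sided p ≈ 0.0218, which is ≥ 0.01, so fail to reject H₀.
The data do not give significant evidence of a linear association between page load time and website conversion rate.

t = -2.323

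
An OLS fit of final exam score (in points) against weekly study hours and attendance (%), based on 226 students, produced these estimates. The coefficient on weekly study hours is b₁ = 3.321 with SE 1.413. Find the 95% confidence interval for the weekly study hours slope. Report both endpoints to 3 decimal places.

(0.536, 6.106)

df = n − k − 1 = 226 − 2 − 1 = 223.
t* = t_{0.025, 223} = 1.970659.
Margin = t* × SE = 1.970659 × 1.413 = 2.78454.
CI: 3.321 ± 2.78454 → (0.536, 6.106).
With 95% confidence, each one-unit increase in weekly study hours is associated with a change of between 0.536 and 6.106 points in final exam score, holding the other predictors fixed.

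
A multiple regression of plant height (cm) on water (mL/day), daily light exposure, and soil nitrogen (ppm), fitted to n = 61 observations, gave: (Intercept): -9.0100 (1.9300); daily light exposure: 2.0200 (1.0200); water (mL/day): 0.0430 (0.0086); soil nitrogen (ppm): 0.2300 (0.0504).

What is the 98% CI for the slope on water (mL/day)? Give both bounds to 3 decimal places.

Read off: b = 0.0430, SE = 0.0086 for water (mL/day).
df = n − k − 1 = 61 − 3 − 1 = 57.
t* = t_{0.01, 57} = 2.393568.
Margin = t* × SE = 2.393568 × 0.0086 = 0.02058.
CI: 0.0430 ± 0.02058 → (0.022, 0.064).

(0.022, 0.064)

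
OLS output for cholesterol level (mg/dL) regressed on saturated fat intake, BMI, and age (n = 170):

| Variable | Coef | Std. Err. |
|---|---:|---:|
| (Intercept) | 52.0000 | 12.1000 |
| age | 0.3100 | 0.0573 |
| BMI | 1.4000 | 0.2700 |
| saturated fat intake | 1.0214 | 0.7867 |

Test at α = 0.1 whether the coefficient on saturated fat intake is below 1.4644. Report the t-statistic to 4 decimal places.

t = -0.5631

Read off: b = 1.0214, SE = 0.7867 for saturated fat intake.
H₀: β₁ = 1.4644 vs H₁: β₁ < 1.4644.
t = (1.0214 − 1.4644) / 0.7867 = -0.5631.
df = n − k − 1 = 170 − 3 − 1 = 166.
One-sided p ≈ 0.2871, which is ≥ 0.1, so fail to reject H₀.
The data do not give significant evidence that the true slope on saturated fat intake is below 1.4644 mg/dL per unit, holding the other predictors fixed.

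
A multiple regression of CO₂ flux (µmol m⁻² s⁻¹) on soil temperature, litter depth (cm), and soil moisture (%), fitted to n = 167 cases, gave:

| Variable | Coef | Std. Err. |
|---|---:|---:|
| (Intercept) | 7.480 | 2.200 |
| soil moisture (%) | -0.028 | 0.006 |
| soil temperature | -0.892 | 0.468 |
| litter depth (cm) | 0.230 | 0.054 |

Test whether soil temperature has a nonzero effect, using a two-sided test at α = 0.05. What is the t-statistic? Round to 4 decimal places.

t = -1.9060

Read off: b = -0.892, SE = 0.468 for soil temperature.
H₀: β₁ = 0 vs H₁: β₁ ≠ 0.
t = -0.892 / 0.468 = -1.9060.
df = n − k − 1 = 167 − 3 − 1 = 163.
Two-sided p ≈ 0.0584, which is ≥ 0.05, so fail to reject H₀.
The data do not give significant evidence of an association between soil temperature and CO₂ flux, after adjusting for the other predictors.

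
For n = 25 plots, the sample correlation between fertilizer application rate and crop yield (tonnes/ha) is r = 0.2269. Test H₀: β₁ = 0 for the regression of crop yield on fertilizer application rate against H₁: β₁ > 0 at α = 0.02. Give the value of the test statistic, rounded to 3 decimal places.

t = r·√(n − 2)/√(1 − r²) = 0.2269·√23/√0.948516 = 1.117.
df = n − 2 = 23.
One-sided p ≈ 0.1377, which is ≥ 0.02, so fail to reject H₀.
The data do not give significant evidence of a linear association between fertilizer application rate and crop yield.

t = 1.117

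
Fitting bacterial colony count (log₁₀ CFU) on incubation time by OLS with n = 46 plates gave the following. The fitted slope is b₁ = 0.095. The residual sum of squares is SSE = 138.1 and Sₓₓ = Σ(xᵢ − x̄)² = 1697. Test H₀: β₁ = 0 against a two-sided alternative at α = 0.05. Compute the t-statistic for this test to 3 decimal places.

t = 2.209

MSE = SSE/(n − 2) = 138.1/44 = 3.13864.
SE(b₁) = √(MSE/Sₓₓ) = √(3.13864/1697) = 0.0430061.
t = 0.095 / 0.0430061 = 2.209.
df = n − 2 = 44.
Two-sided p ≈ 0.0324, which is < 0.05, so reject H₀.
There is evidence that incubation time is associated with bacterial colony count.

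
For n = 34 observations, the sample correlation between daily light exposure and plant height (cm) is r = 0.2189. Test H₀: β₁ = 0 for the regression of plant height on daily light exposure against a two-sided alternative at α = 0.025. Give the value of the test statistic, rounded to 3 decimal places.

t = 1.269

t = r·√(n − 2)/√(1 − r²) = 0.2189·√32/√0.952083 = 1.269.
df = n − 2 = 32.
Two-sided p ≈ 0.2136, which is ≥ 0.025, so fail to reject H₀.
The data do not give significant evidence of a linear association between daily light exposure and plant height.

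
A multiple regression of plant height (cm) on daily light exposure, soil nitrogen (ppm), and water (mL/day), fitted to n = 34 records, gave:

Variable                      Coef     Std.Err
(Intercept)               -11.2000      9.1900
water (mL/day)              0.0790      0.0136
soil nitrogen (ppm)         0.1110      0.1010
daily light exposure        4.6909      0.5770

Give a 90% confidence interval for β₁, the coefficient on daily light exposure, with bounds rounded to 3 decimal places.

(3.712, 5.670)

Read off: b = 4.6909, SE = 0.5770 for daily light exposure.
df = n − k − 1 = 34 − 3 − 1 = 30.
t* = t_{0.05, 30} = 1.697261.
Margin = t* × SE = 1.697261 × 0.5770 = 0.97932.
CI: 4.6909 ± 0.97932 → (3.712, 5.670).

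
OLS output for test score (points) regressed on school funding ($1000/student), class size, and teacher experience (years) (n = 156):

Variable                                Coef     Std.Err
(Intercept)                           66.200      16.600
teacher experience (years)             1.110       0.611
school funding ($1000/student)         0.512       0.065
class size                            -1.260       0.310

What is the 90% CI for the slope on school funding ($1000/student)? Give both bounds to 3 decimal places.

(0.404, 0.620)

Read off: b = 0.512, SE = 0.065 for school funding ($1000/student).
df = n − k − 1 = 156 − 3 − 1 = 152.
t* = t_{0.05, 152} = 1.65494.
Margin = t* × SE = 1.65494 × 0.065 = 0.10757.
CI: 0.512 ± 0.10757 → (0.404, 0.620).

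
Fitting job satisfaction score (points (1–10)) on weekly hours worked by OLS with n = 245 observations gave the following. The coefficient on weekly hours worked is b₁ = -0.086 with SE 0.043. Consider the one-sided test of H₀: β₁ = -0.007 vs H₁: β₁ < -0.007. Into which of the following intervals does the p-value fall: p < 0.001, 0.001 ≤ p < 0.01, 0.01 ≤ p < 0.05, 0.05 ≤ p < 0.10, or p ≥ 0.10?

t = (-0.086 − (-0.007)) / 0.043 = -1.837.
df = n − 2 = 245 − 2 = 243.
One-sided p = P(T_{243} < t) ≈ 0.0337.
So 0.01 ≤ p < 0.05.

0.01 ≤ p < 0.05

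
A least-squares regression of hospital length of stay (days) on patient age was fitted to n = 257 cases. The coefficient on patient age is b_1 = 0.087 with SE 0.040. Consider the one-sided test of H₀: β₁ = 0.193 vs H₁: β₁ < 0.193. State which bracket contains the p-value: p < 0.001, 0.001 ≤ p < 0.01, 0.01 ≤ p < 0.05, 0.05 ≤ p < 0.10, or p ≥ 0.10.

t = (0.087 − 0.193) / 0.040 = -2.650.
df = n − 2 = 257 − 2 = 255.
One-sided p = P(T_{255} < t) ≈ 0.0043.
So 0.001 ≤ p < 0.01.

0.001 ≤ p < 0.01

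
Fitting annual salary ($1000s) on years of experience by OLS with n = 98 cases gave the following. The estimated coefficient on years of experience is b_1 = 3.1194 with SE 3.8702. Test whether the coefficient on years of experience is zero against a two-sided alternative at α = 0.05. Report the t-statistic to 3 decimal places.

H₀: β₁ = 0 vs H₁: β₁ ≠ 0.
t = (b_1 − β₁⁰)/SE = 3.1194 / 3.8702 = 0.806.
df = n − 2 = 98 − 2 = 96.
Two-sided p ≈ 0.4222, which is ≥ 0.05, so fail to reject H₀.
The data do not give significant evidence of an association between years of experience and annual salary.

t = 0.806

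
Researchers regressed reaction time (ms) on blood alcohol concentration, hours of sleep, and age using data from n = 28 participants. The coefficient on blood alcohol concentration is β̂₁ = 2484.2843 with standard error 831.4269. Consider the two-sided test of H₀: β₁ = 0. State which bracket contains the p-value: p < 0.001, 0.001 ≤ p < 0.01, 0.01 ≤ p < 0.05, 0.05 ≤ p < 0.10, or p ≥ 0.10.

t = 2484.2843 / 831.4269 = 2.988.
df = n − k − 1 = 28 − 3 − 1 = 24.
Two-sided p = 2·P(T_{24} > |t|) ≈ 0.0064.
So 0.001 ≤ p < 0.01.

0.001 ≤ p < 0.01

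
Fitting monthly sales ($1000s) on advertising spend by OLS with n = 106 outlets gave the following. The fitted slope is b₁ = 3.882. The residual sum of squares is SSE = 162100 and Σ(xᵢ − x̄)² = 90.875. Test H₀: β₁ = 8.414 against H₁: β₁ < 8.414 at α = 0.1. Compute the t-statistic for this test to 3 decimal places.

t = -1.094

MSE = SSE/(n − 2) = 162100/104 = 1558.65.
SE(b₁) = √(MSE/Sₓₓ) = √(1558.65/90.875) = 4.14145.
t = (3.882 − 8.414) / 4.14145 = -1.094.
df = n − 2 = 104.
One-sided p ≈ 0.1382, which is ≥ 0.1, so fail to reject H₀.
The data do not give significant evidence that the true slope on advertising spend is below 8.414 $1000s per unit.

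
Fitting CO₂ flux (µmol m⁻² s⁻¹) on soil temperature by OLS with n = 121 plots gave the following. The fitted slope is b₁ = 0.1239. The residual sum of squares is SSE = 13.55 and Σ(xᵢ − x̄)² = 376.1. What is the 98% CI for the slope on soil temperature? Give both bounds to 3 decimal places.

(0.083, 0.165)

MSE = SSE/(n − 2) = 13.55/119 = 0.113866.
SE(b₁) = √(MSE/Sₓₓ) = √(0.113866/376.1) = 0.0173998.
df = n − 2 = 119.
t* = t_{0.01, 119} = 2.358093.
Margin = t* × SE = 2.358093 × 0.0173998 = 0.04103.
CI: 0.1239 ± 0.04103 → (0.083, 0.165).
With 98% confidence, each one-unit increase in soil temperature is associated with a change of between 0.083 and 0.165 µmol m⁻² s⁻¹ in CO₂ flux.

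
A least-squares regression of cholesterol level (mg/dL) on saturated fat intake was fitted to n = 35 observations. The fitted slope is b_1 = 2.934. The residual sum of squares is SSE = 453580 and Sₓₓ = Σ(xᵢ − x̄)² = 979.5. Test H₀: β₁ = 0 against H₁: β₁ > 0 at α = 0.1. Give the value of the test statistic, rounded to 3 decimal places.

MSE = SSE/(n − 2) = 453580/33 = 13744.8.
SE(b_1) = √(MSE/Sₓₓ) = √(13744.8/979.5) = 3.746.
t = 2.934 / 3.746 = 0.783.
df = n − 2 = 33.
One-sided p ≈ 0.2195, which is ≥ 0.1, so fail to reject H₀.
The data do not give significant evidence that the true slope on saturated fat intake is positive.

t = 0.783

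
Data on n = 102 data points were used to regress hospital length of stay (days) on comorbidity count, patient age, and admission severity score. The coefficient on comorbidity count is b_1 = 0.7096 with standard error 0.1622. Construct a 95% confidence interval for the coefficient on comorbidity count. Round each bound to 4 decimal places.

(0.3877, 1.0315)

df = n − k − 1 = 102 − 3 − 1 = 98.
t* = t_{0.025, 98} = 1.984467.
Margin = t* × SE = 1.984467 × 0.1622 = 0.321881.
CI: 0.7096 ± 0.321881 → (0.3877, 1.0315).
With 95% confidence, each one-unit increase in comorbidity count is associated with a change of between 0.3877 and 1.0315 days in hospital length of stay, holding the other predictors fixed.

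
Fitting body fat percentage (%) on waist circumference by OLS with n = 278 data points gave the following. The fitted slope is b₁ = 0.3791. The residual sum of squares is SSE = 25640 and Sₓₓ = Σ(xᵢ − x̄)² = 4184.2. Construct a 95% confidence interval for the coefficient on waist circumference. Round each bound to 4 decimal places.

(0.0858, 0.6724)

MSE = SSE/(n − 2) = 25640/276 = 92.8986.
SE(b₁) = √(MSE/Sₓₓ) = √(92.8986/4184.2) = 0.149004.
df = n − 2 = 276.
t* = t_{0.025, 276} = 1.968596.
Margin = t* × SE = 1.968596 × 0.149004 = 0.293329.
CI: 0.3791 ± 0.293329 → (0.0858, 0.6724).
With 95% confidence, each one-unit increase in waist circumference is associated with a change of between 0.0858 and 0.6724 % in body fat percentage.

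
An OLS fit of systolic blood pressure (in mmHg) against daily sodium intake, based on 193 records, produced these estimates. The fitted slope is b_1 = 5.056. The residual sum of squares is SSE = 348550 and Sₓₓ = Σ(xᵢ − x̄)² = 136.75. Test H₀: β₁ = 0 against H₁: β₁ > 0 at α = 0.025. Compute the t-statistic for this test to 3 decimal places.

MSE = SSE/(n − 2) = 348550/191 = 1824.87.
SE(b_1) = √(MSE/Sₓₓ) = √(1824.87/136.75) = 3.65302.
t = 5.056 / 3.65302 = 1.384.
df = n − 2 = 191.
One-sided p ≈ 0.0840, which is ≥ 0.025, so fail to reject H₀.
The data do not give significant evidence that the true slope on daily sodium intake is positive.

t = 1.384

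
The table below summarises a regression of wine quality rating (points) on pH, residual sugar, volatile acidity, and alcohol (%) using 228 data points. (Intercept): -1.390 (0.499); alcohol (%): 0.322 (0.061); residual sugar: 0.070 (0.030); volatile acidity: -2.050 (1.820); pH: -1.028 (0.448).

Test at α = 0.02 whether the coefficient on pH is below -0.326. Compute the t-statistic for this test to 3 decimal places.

Read off: b = -1.028, SE = 0.448 for pH.
H₀: β₁ = -0.326 vs H₁: β₁ < -0.326.
t = (-1.028 − (-0.326)) / 0.448 = -1.567.
df = n − k − 1 = 228 − 4 − 1 = 223.
One-sided p ≈ 0.0593, which is ≥ 0.02, so fail to reject H₀.
The data do not give significant evidence that the true slope on pH is below -0.326 points per unit, holding the other predictors fixed.

t = -1.567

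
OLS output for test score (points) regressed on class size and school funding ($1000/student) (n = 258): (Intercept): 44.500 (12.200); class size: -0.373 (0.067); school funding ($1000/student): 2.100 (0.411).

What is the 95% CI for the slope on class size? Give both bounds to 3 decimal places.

(-0.505, -0.241)

Read off: b = -0.373, SE = 0.067 for class size.
df = n − k − 1 = 258 − 2 − 1 = 255.
t* = t_{0.025, 255} = 1.969311.
Margin = t* × SE = 1.969311 × 0.067 = 0.13194.
CI: -0.373 ± 0.13194 → (-0.505, -0.241).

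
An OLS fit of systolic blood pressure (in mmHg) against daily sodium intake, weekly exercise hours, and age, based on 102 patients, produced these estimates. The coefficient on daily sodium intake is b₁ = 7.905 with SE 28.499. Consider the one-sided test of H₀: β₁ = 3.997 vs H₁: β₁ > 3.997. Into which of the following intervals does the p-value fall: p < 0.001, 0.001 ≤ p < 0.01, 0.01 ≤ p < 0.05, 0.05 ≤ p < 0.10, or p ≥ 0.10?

t = (7.905 − 3.997) / 28.499 = 0.137.
df = n − k − 1 = 102 − 3 − 1 = 98.
One-sided p = P(T_{98} > t) ≈ 0.4456.
So p ≥ 0.10.

p ≥ 0.10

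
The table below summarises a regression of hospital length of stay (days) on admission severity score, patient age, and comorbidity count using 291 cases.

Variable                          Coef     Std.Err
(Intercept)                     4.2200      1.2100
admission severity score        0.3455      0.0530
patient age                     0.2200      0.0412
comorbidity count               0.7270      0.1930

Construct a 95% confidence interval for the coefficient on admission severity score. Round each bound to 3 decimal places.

Read off: b = 0.3455, SE = 0.0530 for admission severity score.
df = n − k − 1 = 291 − 3 − 1 = 287.
t* = t_{0.025, 287} = 1.968264.
Margin = t* × SE = 1.968264 × 0.0530 = 0.10432.
CI: 0.3455 ± 0.10432 → (0.241, 0.450).

(0.241, 0.450)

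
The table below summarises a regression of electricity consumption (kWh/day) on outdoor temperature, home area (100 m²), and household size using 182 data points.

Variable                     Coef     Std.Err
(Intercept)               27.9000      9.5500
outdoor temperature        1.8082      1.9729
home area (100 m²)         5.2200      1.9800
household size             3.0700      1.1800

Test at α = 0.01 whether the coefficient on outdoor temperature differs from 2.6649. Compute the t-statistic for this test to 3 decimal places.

t = -0.434

Read off: b = 1.8082, SE = 1.9729 for outdoor temperature.
H₀: β₁ = 2.6649 vs H₁: β₁ ≠ 2.6649.
t = (1.8082 − 2.6649) / 1.9729 = -0.434.
df = n − k − 1 = 182 − 3 − 1 = 178.
Two-sided p ≈ 0.6646, which is ≥ 0.01, so fail to reject H₀.
The data are consistent with a true slope of 2.6649 kWh/day per unit of outdoor temperature, holding the other predictors fixed.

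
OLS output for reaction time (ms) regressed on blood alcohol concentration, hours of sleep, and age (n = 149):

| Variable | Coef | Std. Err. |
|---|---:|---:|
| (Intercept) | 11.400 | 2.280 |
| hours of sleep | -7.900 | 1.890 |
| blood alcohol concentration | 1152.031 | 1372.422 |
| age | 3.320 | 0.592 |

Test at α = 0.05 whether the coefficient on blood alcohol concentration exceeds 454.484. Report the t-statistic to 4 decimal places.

Read off: b = 1152.031, SE = 1372.422 for blood alcohol concentration.
H₀: β₁ = 454.484 vs H₁: β₁ > 454.484.
t = (1152.031 − 454.484) / 1372.422 = 0.5083.
df = n − k − 1 = 149 − 3 − 1 = 145.
One-sided p ≈ 0.3060, which is ≥ 0.05, so fail to reject H₀.
The data do not give significant evidence that the true slope on blood alcohol concentration exceeds 454.484 ms per unit, holding the other predictors fixed.

t = 0.5083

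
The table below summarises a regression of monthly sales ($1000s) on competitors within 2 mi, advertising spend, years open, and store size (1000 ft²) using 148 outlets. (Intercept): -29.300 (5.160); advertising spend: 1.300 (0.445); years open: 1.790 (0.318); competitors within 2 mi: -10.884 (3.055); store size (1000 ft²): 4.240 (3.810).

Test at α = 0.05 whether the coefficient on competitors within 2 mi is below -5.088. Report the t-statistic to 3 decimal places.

Read off: b = -10.884, SE = 3.055 for competitors within 2 mi.
H₀: β₁ = -5.088 vs H₁: β₁ < -5.088.
t = (-10.884 − (-5.088)) / 3.055 = -1.897.
df = n − k − 1 = 148 − 4 − 1 = 143.
One-sided p ≈ 0.0299, which is < 0.05, so reject H₀.
There is evidence that the true slope on competitors within 2 mi is below -5.088 $1000s per unit, holding the other predictors fixed.

t = -1.897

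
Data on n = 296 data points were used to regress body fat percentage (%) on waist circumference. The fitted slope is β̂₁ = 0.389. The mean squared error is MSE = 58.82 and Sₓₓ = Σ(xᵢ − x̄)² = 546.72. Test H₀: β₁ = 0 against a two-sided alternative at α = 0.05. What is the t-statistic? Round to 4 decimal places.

t = 1.1860

SE(β̂₁) = √(MSE/Sₓₓ) = √(58.82/546.72) = 0.328005.
t = 0.389 / 0.328005 = 1.1860.
df = n − 2 = 294.
Two-sided p ≈ 0.2366, which is ≥ 0.05, so fail to reject H₀.
The data do not give significant evidence of an association between waist circumference and body fat percentage.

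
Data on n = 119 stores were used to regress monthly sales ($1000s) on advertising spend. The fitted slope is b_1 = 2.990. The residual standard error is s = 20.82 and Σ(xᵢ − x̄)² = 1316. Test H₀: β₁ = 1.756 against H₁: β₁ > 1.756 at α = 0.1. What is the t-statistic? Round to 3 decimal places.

t = 2.150

SE(b_1) = s/√Sₓₓ = 20.82/√1316 = 0.573922.
t = (2.990 − 1.756) / 0.573922 = 2.150.
df = n − 2 = 117.
One-sided p ≈ 0.0168, which is < 0.1, so reject H₀.
There is evidence that the true slope on advertising spend exceeds 1.756 $1000s per unit.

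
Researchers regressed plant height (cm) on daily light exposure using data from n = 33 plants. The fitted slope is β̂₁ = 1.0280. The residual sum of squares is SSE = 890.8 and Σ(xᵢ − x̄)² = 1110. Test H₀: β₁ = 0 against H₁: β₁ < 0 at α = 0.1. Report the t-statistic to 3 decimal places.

t = 6.389

MSE = SSE/(n − 2) = 890.8/31 = 28.7355.
SE(β̂₁) = √(MSE/Sₓₓ) = √(28.7355/1110) = 0.160897.
t = 1.0280 / 0.160897 = 6.389.
df = n − 2 = 31.
One-sided p ≈ 1.0000, which is ≥ 0.1, so fail to reject H₀.
The data do not give significant evidence that the true slope on daily light exposure is negative.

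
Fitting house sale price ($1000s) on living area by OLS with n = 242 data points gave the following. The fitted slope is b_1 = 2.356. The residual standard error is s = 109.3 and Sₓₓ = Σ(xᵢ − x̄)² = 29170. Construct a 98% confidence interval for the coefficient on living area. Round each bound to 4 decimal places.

SE(b_1) = s/√Sₓₓ = 109.3/√29170 = 0.639959.
df = n − 2 = 240.
t* = t_{0.01, 240} = 2.341985.
Margin = t* × SE = 2.341985 × 0.639959 = 1.498774.
CI: 2.356 ± 1.498774 → (0.8572, 3.8548).
With 98% confidence, each one-unit increase in living area is associated with a change of between 0.8572 and 3.8548 $1000s in house sale price.

(0.8572, 3.8548)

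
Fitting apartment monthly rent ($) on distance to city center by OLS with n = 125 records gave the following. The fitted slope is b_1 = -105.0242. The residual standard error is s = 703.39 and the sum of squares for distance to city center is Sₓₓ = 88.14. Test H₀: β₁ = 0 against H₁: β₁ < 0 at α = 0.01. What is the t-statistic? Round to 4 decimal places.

SE(b_1) = s/√Sₓₓ = 703.39/√88.14 = 74.9221.
t = -105.0242 / 74.9221 = -1.4018.
df = n − 2 = 123.
One-sided p ≈ 0.0817, which is ≥ 0.01, so fail to reject H₀.
The data do not give significant evidence that the true slope on distance to city center is negative.

t = -1.4018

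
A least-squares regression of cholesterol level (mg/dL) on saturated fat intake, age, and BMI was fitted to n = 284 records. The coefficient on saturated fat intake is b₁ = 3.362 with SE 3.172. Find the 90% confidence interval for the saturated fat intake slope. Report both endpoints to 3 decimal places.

df = n − k − 1 = 284 − 3 − 1 = 280.
t* = t_{0.05, 280} = 1.650314.
Margin = t* × SE = 1.650314 × 3.172 = 5.23480.
CI: 3.362 ± 5.23480 → (-1.873, 8.597).
With 90% confidence, each one-unit increase in saturated fat intake is associated with a change of between -1.873 and 8.597 mg/dL in cholesterol level, holding the other predictors fixed.

(-1.873, 8.597)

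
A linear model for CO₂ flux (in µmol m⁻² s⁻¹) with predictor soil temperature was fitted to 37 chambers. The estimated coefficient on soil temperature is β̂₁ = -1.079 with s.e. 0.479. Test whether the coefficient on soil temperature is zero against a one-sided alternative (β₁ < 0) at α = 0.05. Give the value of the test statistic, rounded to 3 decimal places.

t = -2.253

H₀: β₁ = 0 vs H₁: β₁ < 0.
t = (β̂₁ − β₁⁰)/SE = -1.079 / 0.479 = -2.253.
df = n − 2 = 37 − 2 = 35.
One-sided p ≈ 0.0153, which is < 0.05, so reject H₀.
There is evidence that the true slope on soil temperature is negative.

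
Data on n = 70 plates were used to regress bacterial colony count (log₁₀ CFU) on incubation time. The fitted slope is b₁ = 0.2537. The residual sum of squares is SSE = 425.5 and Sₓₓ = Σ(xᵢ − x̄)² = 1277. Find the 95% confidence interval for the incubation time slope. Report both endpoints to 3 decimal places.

MSE = SSE/(n − 2) = 425.5/68 = 6.25735.
SE(b₁) = √(MSE/Sₓₓ) = √(6.25735/1277) = 0.0700003.
df = n − 2 = 68.
t* = t_{0.025, 68} = 1.995469.
Margin = t* × SE = 1.995469 × 0.0700003 = 0.13968.
CI: 0.2537 ± 0.13968 → (0.114, 0.393).
With 95% confidence, each one-unit increase in incubation time is associated with a change of between 0.114 and 0.393 log₁₀ CFU in bacterial colony count.

(0.114, 0.393)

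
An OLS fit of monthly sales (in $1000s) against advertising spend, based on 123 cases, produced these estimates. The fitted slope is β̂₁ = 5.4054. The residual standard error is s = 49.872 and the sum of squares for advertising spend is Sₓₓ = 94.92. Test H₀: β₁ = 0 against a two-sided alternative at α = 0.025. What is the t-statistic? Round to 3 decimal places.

SE(β̂₁) = s/√Sₓₓ = 49.872/√94.92 = 5.11892.
t = 5.4054 / 5.11892 = 1.056.
df = n − 2 = 121.
Two-sided p ≈ 0.2931, which is ≥ 0.025, so fail to reject H₀.
The data do not give significant evidence of an association between advertising spend and monthly sales.

t = 1.056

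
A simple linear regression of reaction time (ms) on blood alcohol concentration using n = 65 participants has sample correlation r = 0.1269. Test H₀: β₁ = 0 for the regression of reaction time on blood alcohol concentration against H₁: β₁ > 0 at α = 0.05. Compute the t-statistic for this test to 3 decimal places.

t = 1.015

t = r·√(n − 2)/√(1 − r²) = 0.1269·√63/√0.983896 = 1.015.
df = n − 2 = 63.
One-sided p ≈ 0.1569, which is ≥ 0.05, so fail to reject H₀.
The data do not give significant evidence of a linear association between blood alcohol concentration and reaction time.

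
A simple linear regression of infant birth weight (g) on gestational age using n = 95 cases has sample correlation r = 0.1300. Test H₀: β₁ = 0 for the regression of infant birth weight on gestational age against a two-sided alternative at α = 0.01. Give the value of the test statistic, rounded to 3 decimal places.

t = r·√(n − 2)/√(1 − r²) = 0.1300·√93/√0.9831 = 1.264.
df = n − 2 = 93.
Two-sided p ≈ 0.2092, which is ≥ 0.01, so fail to reject H₀.
The data do not give significant evidence of a linear association between gestational age and infant birth weight.

t = 1.264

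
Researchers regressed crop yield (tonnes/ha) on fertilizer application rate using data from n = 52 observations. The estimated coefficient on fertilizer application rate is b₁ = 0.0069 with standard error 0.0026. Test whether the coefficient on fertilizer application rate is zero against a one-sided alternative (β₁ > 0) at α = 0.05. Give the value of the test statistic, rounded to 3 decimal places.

H₀: β₁ = 0 vs H₁: β₁ > 0.
t = (b₁ − β₁⁰)/SE = 0.0069 / 0.0026 = 2.654.
df = n − 2 = 52 − 2 = 50.
One-sided p ≈ 0.0053, which is < 0.05, so reject H₀.
There is evidence that the true slope on fertilizer application rate is positive.

t = 2.654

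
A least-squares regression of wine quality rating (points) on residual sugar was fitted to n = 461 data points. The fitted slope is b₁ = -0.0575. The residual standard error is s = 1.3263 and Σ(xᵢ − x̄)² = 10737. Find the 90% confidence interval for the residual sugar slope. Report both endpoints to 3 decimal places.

SE(b₁) = s/√Sₓₓ = 1.3263/√10737 = 0.0127997.
df = n − 2 = 459.
t* = t_{0.05, 459} = 1.64818.
Margin = t* × SE = 1.64818 × 0.0127997 = 0.02110.
CI: -0.0575 ± 0.02110 → (-0.079, -0.036).
With 90% confidence, each one-unit increase in residual sugar is associated with a change of between -0.079 and -0.036 points in wine quality rating.

(-0.079, -0.036)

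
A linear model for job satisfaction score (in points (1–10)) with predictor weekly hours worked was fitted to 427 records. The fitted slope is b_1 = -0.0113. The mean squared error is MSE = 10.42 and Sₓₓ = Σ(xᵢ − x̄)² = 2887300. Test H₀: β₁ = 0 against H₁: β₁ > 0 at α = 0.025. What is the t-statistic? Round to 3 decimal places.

t = -5.948

SE(b_1) = √(MSE/Sₓₓ) = √(10.42/2887300) = 0.00189971.
t = -0.0113 / 0.00189971 = -5.948.
df = n − 2 = 425.
One-sided p ≈ 1.0000, which is ≥ 0.025, so fail to reject H₀.
The data do not give significant evidence that the true slope on weekly hours worked is positive.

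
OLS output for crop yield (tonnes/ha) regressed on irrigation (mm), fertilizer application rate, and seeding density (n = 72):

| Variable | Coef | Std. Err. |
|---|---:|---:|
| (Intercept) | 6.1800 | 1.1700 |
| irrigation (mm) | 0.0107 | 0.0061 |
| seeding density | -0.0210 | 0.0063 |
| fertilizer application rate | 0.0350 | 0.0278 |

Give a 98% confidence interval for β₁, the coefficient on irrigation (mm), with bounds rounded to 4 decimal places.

Read off: b = 0.0107, SE = 0.0061 for irrigation (mm).
df = n − k − 1 = 72 − 3 − 1 = 68.
t* = t_{0.01, 68} = 2.382446.
Margin = t* × SE = 2.382446 × 0.0061 = 0.014533.
CI: 0.0107 ± 0.014533 → (-0.0038, 0.0252).

(-0.0038, 0.0252)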